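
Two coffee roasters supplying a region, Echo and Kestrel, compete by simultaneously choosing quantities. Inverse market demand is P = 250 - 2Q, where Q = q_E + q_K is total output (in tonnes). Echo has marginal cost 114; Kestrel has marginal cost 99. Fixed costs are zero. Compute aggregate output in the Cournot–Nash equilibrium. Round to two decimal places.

47.83

Echo's profit: π_E = (250 - 2Q)q_E - (114q_E). Setting ∂π_E/∂q_E = 0: 136 - 4q_E - 2(q_K) = 0.
Kestrel's profit: π_K = (250 - 2Q)q_K - (99q_K). Setting ∂π_K/∂q_K = 0: 151 - 4q_K - 2(q_E) = 0.
So q_E = (136 - 2q_K)/4 and q_K = (151 - 2q_E)/4.
Substituting one into the other gives q_E = 121/6 and q_K = 83/3.
Total output Q = 121/6 + 83/3 = 287/6.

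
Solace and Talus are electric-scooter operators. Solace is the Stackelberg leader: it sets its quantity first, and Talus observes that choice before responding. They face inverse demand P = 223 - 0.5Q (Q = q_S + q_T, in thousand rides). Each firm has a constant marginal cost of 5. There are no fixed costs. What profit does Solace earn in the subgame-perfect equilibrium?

11881

The follower Talus best-responds to any q_S: π_T = (223 - 0.5Q)q_T - 5q_T.
Setting the follower's marginal profit to zero, 218 - (1/2)q_S - q_T = 0, i.e. q_T = (218 - (1/2)q_S).
Solace substitutes q_T(q_S) into its own profit: π_S = q_S(223 - (1/2)q_S - (218 - (1/2)q_S)/2) - 5q_S = (114 - (1/4)q_S)q_S - 5q_S.
Maximising: ∂π_S/∂q_S = 109 - (1/2)q_S = 0, giving q_S = 218.
Then q_T = (218 - (1/2)·218) = 109.
Price P = 223 - (1/2)·327 = 119/2.
Solace's profit: (119/2 - 5)·218 = 11881.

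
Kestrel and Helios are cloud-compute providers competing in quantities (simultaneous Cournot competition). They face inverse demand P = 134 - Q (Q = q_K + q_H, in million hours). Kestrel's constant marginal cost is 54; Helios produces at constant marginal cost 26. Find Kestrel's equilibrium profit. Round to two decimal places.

300.44

Kestrel's profit: π_K = (134 - Q)q_K - (54q_K). Setting ∂π_K/∂q_K = 0: 80 - 2q_K - (q_H) = 0.
Helios's first-order condition: 108 - 2q_H - (q_K) = 0.
Rearranging gives the reaction functions q_K = (80 - q_H)/2 and q_H = (108 - q_K)/2.
Substituting one into the other gives q_K = 52/3 and q_H = 136/3.
Price P = 134 - 188/3 = 214/3.
Kestrel's profit: (214/3 - 54)·(52/3) = 300.4444.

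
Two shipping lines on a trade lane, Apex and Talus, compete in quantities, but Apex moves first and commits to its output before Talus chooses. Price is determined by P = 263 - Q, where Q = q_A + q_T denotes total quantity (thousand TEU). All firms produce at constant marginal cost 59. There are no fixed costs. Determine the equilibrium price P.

110

Solve by backward induction. Given q_A, the follower Talus maximises π_T = (263 - q_A - q_T)q_T - 59q_T.
Follower FOC: 204 - q_A - 2q_T = 0, so q_T(q_A) = (204 - q_A)/2.
The leader anticipates this reaction. Substituting into P = 263 - Q gives P = 161 - (1/2)q_A, so π_A = (161 - (1/2)q_A)q_A - 59q_A.
Maximising: ∂π_A/∂q_A = 102 - q_A = 0, giving q_A = 102.
Then q_T = (204 - 102)/2 = 51.
Total output Q = 153, so price P = 263 - 153 = 110.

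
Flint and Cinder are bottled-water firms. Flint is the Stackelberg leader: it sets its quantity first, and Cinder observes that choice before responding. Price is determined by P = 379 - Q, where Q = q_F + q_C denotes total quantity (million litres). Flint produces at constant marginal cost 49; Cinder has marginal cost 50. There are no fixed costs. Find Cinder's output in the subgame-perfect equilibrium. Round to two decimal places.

The follower Cinder best-responds to any q_F: π_C = (379 - Q)q_C - 50q_C.
Follower FOC: 329 - q_F - 2q_C = 0, so q_C(q_F) = (329 - q_F)/2.
The leader anticipates this reaction. Substituting into P = 379 - Q gives P = 429/2 - (1/2)q_F, so π_F = (429/2 - (1/2)q_F)q_F - 49q_F.
Leader FOC: 331/2 - q_F = 0, so q_F = 331/2.
Then q_C = (329 - 331/2)/2 = 327/4.

81.75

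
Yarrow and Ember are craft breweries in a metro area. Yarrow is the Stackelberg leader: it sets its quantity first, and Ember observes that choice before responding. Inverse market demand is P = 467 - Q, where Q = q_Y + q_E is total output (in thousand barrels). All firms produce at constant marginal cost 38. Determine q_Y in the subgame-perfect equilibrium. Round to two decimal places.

The follower Ember best-responds to any q_Y: π_E = (467 - Q)q_E - 38q_E.
Follower FOC: 429 - q_Y - 2q_E = 0, so q_E(q_Y) = (429 - q_Y)/2.
Yarrow substitutes q_E(q_Y) into its own profit: π_Y = q_Y(467 - q_Y - (429 - q_Y)/2) - 38q_Y = (505/2 - (1/2)q_Y)q_Y - 38q_Y.
Leader FOC: 429/2 - q_Y = 0, so q_Y = 429/2.
Then q_E = (429 - 429/2)/2 = 429/4.

214.50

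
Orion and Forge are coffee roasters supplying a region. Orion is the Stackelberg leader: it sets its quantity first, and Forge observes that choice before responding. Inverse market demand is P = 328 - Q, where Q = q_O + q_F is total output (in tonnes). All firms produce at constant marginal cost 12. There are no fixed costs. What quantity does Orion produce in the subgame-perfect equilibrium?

158

Solve by backward induction. Given q_O, the follower Forge maximises π_F = (328 - q_O - q_F)q_F - 12q_F.
Follower FOC: 316 - q_O - 2q_F = 0, so q_F(q_O) = (316 - q_O)/2.
The leader anticipates this reaction. Substituting into P = 328 - Q gives P = 170 - (1/2)q_O, so π_O = (170 - (1/2)q_O)q_O - 12q_O.
Maximising: ∂π_O/∂q_O = 158 - q_O = 0, giving q_O = 158.
Then q_F = (316 - 158)/2 = 79.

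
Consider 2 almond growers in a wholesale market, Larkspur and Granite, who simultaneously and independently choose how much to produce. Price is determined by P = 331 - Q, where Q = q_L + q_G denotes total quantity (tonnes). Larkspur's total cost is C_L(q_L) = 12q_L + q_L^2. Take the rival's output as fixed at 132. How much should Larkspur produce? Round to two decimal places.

46.75

With the rival's output fixed at 132, Larkspur's profit is π_L = (331 - 132 - q_L)q_L - (12q_L + q_L²) = (199 - q_L)q_L - (12q_L + q_L²).
∂π_L/∂q_L = 187 - 4q_L = 0, so q_L = 187/4.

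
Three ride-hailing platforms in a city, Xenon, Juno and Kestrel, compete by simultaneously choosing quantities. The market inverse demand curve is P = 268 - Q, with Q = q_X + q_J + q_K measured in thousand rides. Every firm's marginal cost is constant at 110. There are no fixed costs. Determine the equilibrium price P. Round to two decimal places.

149.50

Each firm earns π_i = (268 - Q)q_i - 110q_i.
Setting ∂π_i/∂q_i = 0 with rivals' quantities fixed: 158 - 2q_i - Σ_{j≠i} q_j = 0.
With identical firms every q_j equals q_i, so Σ_{j≠i} q_j = 2q_i and 158 = 4q_i, giving q_i = 79/2.
Total output Q = 237/2, so price P = 268 - 237/2 = 299/2.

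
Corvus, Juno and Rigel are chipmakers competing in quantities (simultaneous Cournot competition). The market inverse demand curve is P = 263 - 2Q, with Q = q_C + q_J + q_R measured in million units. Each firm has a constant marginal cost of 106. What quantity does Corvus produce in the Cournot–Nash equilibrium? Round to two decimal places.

A representative firm's profit is π_i = q_i(263 - 2Q) - 106q_i.
Setting ∂π_i/∂q_i = 0 with rivals' quantities fixed: 157 - 4q_i - 2·Σ_{j≠i} q_j = 0.
With identical firms every q_j equals q_i, so Σ_{j≠i} q_j = 2q_i and 157 = 8q_i, giving q_i = 157/8.

19.63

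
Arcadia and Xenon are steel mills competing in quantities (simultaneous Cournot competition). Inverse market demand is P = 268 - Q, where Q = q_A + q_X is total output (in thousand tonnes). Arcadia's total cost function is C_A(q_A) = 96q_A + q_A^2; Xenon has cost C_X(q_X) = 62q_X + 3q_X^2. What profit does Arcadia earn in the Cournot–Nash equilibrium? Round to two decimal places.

Arcadia's profit: π_A = (268 - Q)q_A - (96q_A + q_A²). Setting ∂π_A/∂q_A = 0: 172 - 4q_A - (q_X) = 0.
Xenon's first-order condition: 206 - 8q_X - (q_A) = 0.
So q_A = (172 - q_X)/4 and q_X = (206 - q_A)/8.
Substituting one into the other gives q_A = 1170/31 and q_X = 652/31.
Price P = 268 - 1822/31 = 209.2258.
Arcadia's profit: 209.2258·(1170/31) - 96·(1170/31) - (1170/31)² = 2848.9074.

2848.91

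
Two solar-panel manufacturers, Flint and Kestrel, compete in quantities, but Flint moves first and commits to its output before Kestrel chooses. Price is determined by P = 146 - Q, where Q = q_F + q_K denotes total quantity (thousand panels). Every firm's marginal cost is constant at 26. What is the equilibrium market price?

56

Solve by backward induction. Given q_F, the follower Kestrel maximises π_K = (146 - q_F - q_K)q_K - 26q_K.
Follower FOC: 120 - q_F - 2q_K = 0, so q_K(q_F) = (120 - q_F)/2.
Flint substitutes q_K(q_F) into its own profit: π_F = q_F(146 - q_F - (120 - q_F)/2) - 26q_F = (86 - (1/2)q_F)q_F - 26q_F.
Maximising: ∂π_F/∂q_F = 60 - q_F = 0, giving q_F = 60.
Then q_K = (120 - 60)/2 = 30.
Total output Q = 90, so price P = 146 - 90 = 56.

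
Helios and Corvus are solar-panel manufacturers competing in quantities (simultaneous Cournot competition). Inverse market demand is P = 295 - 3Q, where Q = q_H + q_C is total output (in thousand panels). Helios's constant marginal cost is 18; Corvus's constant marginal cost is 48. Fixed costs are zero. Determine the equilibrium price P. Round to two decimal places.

Helios's profit: π_H = (295 - 3Q)q_H - (18q_H). Setting ∂π_H/∂q_H = 0: 277 - 6q_H - 3(q_C) = 0.
Corvus's first-order condition: 247 - 6q_C - 3(q_H) = 0.
So q_H = (277 - 3q_C)/6 and q_C = (247 - 3q_H)/6.
Solving the pair: q_H = 307/9, q_C = 217/9.
Total output Q = 524/9, so price P = 295 - 3·(524/9) = 361/3.

120.33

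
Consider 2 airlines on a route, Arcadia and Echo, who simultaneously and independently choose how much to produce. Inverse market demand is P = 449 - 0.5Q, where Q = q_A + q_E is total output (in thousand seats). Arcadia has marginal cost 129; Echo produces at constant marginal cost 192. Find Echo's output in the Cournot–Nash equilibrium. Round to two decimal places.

129.33

Arcadia's profit: π_A = (449 - 0.5Q)q_A - (129q_A). Setting ∂π_A/∂q_A = 0: 320 - q_A - (1/2)(q_E) = 0.
Echo's profit: π_E = (449 - 0.5Q)q_E - (192q_E). Setting ∂π_E/∂q_E = 0: 257 - q_E - (1/2)(q_A) = 0.
Best responses: q_A = (320 - (1/2)q_E), q_E = (257 - (1/2)q_A).
Solving the pair: q_A = 766/3, q_E = 388/3.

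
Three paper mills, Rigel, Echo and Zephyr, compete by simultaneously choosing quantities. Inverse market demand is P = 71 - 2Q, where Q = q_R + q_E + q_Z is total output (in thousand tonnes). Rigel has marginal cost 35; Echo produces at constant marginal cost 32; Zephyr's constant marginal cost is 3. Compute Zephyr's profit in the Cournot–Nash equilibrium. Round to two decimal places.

Rigel's profit: π_R = (71 - 2Q)q_R - (35q_R). Setting ∂π_R/∂q_R = 0: 36 - 4q_R - 2(q_E + q_Z) = 0.
Echo's first-order condition: 39 - 4q_E - 2(q_R + q_Z) = 0.
Zephyr's first-order condition: 68 - 4q_Z - 2(q_R + q_E) = 0.
Summing all 3 equations gives 143 − 8Q = 0, hence Q = 143/8.
Back-substituting: q_R = (36 − 143/4)/2 = 1/8, q_E = (39 − 143/4)/2 = 13/8, q_Z = (68 − 143/4)/2 = 129/8.
Price P = 71 - 2·(143/8) = 141/4.
Zephyr's profit: (141/4 - 3)·(129/8) = 520.0313.

520.03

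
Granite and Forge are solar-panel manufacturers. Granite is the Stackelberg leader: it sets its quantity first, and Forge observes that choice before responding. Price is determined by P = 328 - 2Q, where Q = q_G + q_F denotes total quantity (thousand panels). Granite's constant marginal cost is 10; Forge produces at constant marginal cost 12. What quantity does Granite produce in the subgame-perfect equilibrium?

80

The follower Forge best-responds to any q_G: π_F = (328 - 2Q)q_F - 12q_F.
Setting the follower's marginal profit to zero, 316 - 2q_G - 4q_F = 0, i.e. q_F = (316 - 2q_G)/4.
The leader anticipates this reaction. Substituting into P = 328 - 2Q gives P = 170 - q_G, so π_G = (170 - q_G)q_G - 10q_G.
The leader's first-order condition 160 - 2q_G = 0 yields q_G = 80.
Then q_F = (316 - 2·80)/4 = 39.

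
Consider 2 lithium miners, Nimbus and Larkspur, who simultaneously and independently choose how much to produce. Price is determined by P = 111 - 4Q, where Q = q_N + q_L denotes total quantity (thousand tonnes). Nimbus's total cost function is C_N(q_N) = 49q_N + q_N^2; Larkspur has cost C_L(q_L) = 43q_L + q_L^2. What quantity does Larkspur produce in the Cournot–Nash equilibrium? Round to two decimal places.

Nimbus's profit: π_N = (111 - 4Q)q_N - (49q_N + q_N²). Setting ∂π_N/∂q_N = 0: 62 - 10q_N - 4(q_L) = 0.
Larkspur's first-order condition: 68 - 10q_L - 4(q_N) = 0.
Rearranging gives the reaction functions q_N = (62 - 4q_L)/10 and q_L = (68 - 4q_N)/10.
Substituting one into the other gives q_N = 29/7 and q_L = 36/7.

5.14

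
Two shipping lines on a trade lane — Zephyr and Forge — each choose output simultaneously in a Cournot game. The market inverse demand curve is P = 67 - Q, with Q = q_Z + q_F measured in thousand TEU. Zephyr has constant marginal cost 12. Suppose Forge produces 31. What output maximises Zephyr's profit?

With the rival's output fixed at 31, Zephyr's profit is π_Z = (67 - 31 - q_Z)q_Z - (12q_Z) = (36 - q_Z)q_Z - (12q_Z).
∂π_Z/∂q_Z = 24 - 2q_Z = 0, so q_Z = 12.

12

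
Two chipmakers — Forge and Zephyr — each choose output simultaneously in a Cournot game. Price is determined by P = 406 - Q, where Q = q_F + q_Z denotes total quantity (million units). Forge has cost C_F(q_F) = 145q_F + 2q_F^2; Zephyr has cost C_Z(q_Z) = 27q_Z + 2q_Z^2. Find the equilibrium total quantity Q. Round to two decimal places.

Forge's profit: π_F = (406 - Q)q_F - (145q_F + 2q_F²). Setting ∂π_F/∂q_F = 0: 261 - 6q_F - (q_Z) = 0.
Zephyr's first-order condition: 379 - 6q_Z - (q_F) = 0.
So q_F = (261 - q_Z)/6 and q_Z = (379 - q_F)/6.
Substituting one into the other gives q_F = 1187/35 and q_Z = 57.5143.
Total output Q = 1187/35 + 57.5143 = 640/7.

91.43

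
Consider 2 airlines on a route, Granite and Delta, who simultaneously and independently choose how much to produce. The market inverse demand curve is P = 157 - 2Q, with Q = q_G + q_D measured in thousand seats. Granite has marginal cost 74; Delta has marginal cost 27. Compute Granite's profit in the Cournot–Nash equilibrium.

Granite's profit: π_G = (157 - 2Q)q_G - (74q_G). Setting ∂π_G/∂q_G = 0: 83 - 4q_G - 2(q_D) = 0.
Delta's first-order condition: 130 - 4q_D - 2(q_G) = 0.
Rearranging gives the reaction functions q_G = (83 - 2q_D)/4 and q_D = (130 - 2q_G)/4.
Substituting one into the other gives q_G = 6 and q_D = 59/2.
Price P = 157 - 2·(71/2) = 86.
Granite's profit: (86 - 74)·6 = 72.

72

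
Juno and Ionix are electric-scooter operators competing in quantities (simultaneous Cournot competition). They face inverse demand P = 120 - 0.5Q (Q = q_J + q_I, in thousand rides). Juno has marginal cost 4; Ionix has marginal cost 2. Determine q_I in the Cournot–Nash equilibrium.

Juno's profit: π_J = (120 - 0.5Q)q_J - (4q_J). Setting ∂π_J/∂q_J = 0: 116 - q_J - (1/2)(q_I) = 0.
Ionix's first-order condition: 118 - q_I - (1/2)(q_J) = 0.
So q_J = (116 - (1/2)q_I) and q_I = (118 - (1/2)q_J).
Solving the pair: q_J = 76, q_I = 80.

80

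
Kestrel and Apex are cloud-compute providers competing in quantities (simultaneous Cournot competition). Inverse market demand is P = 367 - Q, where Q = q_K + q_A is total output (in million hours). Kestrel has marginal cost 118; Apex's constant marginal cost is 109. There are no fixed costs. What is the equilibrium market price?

198

Kestrel's profit: π_K = (367 - Q)q_K - (118q_K). Setting ∂π_K/∂q_K = 0: 249 - 2q_K - (q_A) = 0.
Apex's first-order condition: 258 - 2q_A - (q_K) = 0.
Best responses: q_K = (249 - q_A)/2, q_A = (258 - q_K)/2.
Substituting one into the other gives q_K = 80 and q_A = 89.
Total output Q = 169, so price P = 367 - 169 = 198.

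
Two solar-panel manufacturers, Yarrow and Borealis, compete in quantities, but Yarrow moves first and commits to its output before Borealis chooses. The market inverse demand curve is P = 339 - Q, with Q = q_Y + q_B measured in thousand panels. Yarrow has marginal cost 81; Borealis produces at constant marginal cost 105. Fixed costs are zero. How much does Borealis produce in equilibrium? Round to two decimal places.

46.50

The follower Borealis best-responds to any q_Y: π_B = (339 - Q)q_B - 105q_B.
Setting the follower's marginal profit to zero, 234 - q_Y - 2q_B = 0, i.e. q_B = (234 - q_Y)/2.
The leader anticipates this reaction. Substituting into P = 339 - Q gives P = 222 - (1/2)q_Y, so π_Y = (222 - (1/2)q_Y)q_Y - 81q_Y.
Maximising: ∂π_Y/∂q_Y = 141 - q_Y = 0, giving q_Y = 141.
Then q_B = (234 - 141)/2 = 93/2.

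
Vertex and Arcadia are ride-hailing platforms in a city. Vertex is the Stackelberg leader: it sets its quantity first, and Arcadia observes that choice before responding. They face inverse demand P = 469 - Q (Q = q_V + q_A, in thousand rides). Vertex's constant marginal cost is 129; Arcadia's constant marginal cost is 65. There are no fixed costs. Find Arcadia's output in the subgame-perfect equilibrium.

133

The follower Arcadia best-responds to any q_V: π_A = (469 - Q)q_A - 65q_A.
Setting the follower's marginal profit to zero, 404 - q_V - 2q_A = 0, i.e. q_A = (404 - q_V)/2.
The leader anticipates this reaction. Substituting into P = 469 - Q gives P = 267 - (1/2)q_V, so π_V = (267 - (1/2)q_V)q_V - 129q_V.
Maximising: ∂π_V/∂q_V = 138 - q_V = 0, giving q_V = 138.
Then q_A = (404 - 138)/2 = 133.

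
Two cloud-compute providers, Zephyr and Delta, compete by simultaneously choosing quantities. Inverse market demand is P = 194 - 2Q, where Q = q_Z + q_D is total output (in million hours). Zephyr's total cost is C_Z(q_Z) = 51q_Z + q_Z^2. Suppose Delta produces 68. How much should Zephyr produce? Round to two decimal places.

1.17

With the rival's output fixed at 68, Zephyr's profit is π_Z = (194 - 2·68 - 2q_Z)q_Z - (51q_Z + q_Z²) = (58 - 2q_Z)q_Z - (51q_Z + q_Z²).
∂π_Z/∂q_Z = 7 - 6q_Z = 0, so q_Z = 7/6.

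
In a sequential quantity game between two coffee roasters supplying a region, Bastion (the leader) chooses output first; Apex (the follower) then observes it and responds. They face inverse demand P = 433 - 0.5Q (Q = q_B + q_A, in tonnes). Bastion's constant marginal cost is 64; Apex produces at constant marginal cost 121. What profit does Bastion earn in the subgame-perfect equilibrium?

45369

Solve by backward induction. Given q_B, the follower Apex maximises π_A = (433 - (1/2)q_B - (1/2)q_A)q_A - 121q_A.
Setting the follower's marginal profit to zero, 312 - (1/2)q_B - q_A = 0, i.e. q_A = (312 - (1/2)q_B).
Bastion substitutes q_A(q_B) into its own profit: π_B = q_B(433 - (1/2)q_B - (312 - (1/2)q_B)/2) - 64q_B = (277 - (1/4)q_B)q_B - 64q_B.
The leader's first-order condition 213 - (1/2)q_B = 0 yields q_B = 426.
Then q_A = (312 - (1/2)·426) = 99.
Price P = 433 - (1/2)·525 = 341/2.
Bastion's profit: (341/2 - 64)·426 = 45369.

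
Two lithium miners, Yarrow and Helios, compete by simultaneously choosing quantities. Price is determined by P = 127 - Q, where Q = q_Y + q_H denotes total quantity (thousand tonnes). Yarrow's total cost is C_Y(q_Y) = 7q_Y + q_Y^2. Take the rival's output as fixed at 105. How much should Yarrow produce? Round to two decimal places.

3.75

With the rival's output fixed at 105, Yarrow's profit is π_Y = (127 - 105 - q_Y)q_Y - (7q_Y + q_Y²) = (22 - q_Y)q_Y - (7q_Y + q_Y²).
∂π_Y/∂q_Y = 15 - 4q_Y = 0, so q_Y = 15/4.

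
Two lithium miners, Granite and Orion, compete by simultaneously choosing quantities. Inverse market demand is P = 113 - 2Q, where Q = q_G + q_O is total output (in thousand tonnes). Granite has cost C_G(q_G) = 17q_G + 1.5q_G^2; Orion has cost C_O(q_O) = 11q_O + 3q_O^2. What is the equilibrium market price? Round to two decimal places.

Granite's profit: π_G = (113 - 2Q)q_G - (17q_G + (3/2)q_G²). Setting ∂π_G/∂q_G = 0: 96 - 7q_G - 2(q_O) = 0.
Orion's first-order condition: 102 - 10q_O - 2(q_G) = 0.
So q_G = (96 - 2q_O)/7 and q_O = (102 - 2q_G)/10.
Solving the pair: q_G = 126/11, q_O = 87/11.
Total output Q = 213/11, so price P = 113 - 2·(213/11) = 817/11.

74.27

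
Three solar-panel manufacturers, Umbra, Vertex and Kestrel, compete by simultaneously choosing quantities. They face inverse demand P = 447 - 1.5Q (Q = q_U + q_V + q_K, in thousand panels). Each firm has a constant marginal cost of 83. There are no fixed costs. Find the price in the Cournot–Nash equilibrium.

A representative firm's profit is π_i = q_i(447 - 1.5Q) - 83q_i.
First-order condition (treating rivals' output as given): 364 - 3q_i - (3/2)·Σ_{j≠i} q_j = 0.
By symmetry each firm produces the same amount; substituting Σ_{j≠i} q_j = 2q_i yields q_i = 364/6 = 182/3.
Total output Q = 182, so price P = 447 - (3/2)·182 = 174.

174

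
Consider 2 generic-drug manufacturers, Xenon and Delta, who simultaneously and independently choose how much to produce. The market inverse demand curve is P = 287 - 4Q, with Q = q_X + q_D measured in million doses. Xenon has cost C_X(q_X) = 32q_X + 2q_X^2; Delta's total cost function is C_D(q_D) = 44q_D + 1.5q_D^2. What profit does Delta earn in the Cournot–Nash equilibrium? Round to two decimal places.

Xenon's profit: π_X = (287 - 4Q)q_X - (32q_X + 2q_X²). Setting ∂π_X/∂q_X = 0: 255 - 12q_X - 4(q_D) = 0.
Delta's profit: π_D = (287 - 4Q)q_D - (44q_D + (3/2)q_D²). Setting ∂π_D/∂q_D = 0: 243 - 11q_D - 4(q_X) = 0.
Rearranging gives the reaction functions q_X = (255 - 4q_D)/12 and q_D = (243 - 4q_X)/11.
Solving the pair: q_X = 1833/116, q_D = 474/29.
Price P = 287 - 4·32.1466 = 158.4138.
Delta's profit: 158.4138·(474/29) - 44·(474/29) - (3/2)(474/29)² = 1469.3436.

1469.34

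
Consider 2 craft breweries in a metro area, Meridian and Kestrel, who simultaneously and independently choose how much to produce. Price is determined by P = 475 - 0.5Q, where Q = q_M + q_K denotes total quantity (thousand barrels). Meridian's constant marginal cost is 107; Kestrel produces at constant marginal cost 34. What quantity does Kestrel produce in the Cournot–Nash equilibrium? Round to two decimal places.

342.67

Meridian's profit: π_M = (475 - 0.5Q)q_M - (107q_M). Setting ∂π_M/∂q_M = 0: 368 - q_M - (1/2)(q_K) = 0.
Kestrel's first-order condition: 441 - q_K - (1/2)(q_M) = 0.
Best responses: q_M = (368 - (1/2)q_K), q_K = (441 - (1/2)q_M).
Substituting one into the other gives q_M = 590/3 and q_K = 1028/3.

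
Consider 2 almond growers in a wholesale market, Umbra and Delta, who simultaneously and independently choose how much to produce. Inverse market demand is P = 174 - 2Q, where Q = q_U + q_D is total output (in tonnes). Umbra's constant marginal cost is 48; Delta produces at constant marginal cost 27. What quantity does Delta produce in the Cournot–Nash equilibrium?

28

Umbra's profit: π_U = (174 - 2Q)q_U - (48q_U). Setting ∂π_U/∂q_U = 0: 126 - 4q_U - 2(q_D) = 0.
Delta's profit: π_D = (174 - 2Q)q_D - (27q_D). Setting ∂π_D/∂q_D = 0: 147 - 4q_D - 2(q_U) = 0.
So q_U = (126 - 2q_D)/4 and q_D = (147 - 2q_U)/4.
Solving the pair: q_U = 35/2, q_D = 28.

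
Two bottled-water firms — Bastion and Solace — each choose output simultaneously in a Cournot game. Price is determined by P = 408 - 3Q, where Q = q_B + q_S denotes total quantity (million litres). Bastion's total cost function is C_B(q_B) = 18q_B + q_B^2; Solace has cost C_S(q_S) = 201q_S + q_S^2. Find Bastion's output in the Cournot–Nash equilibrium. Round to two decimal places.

Bastion's profit: π_B = (408 - 3Q)q_B - (18q_B + q_B²). Setting ∂π_B/∂q_B = 0: 390 - 8q_B - 3(q_S) = 0.
Solace's profit: π_S = (408 - 3Q)q_S - (201q_S + q_S²). Setting ∂π_S/∂q_S = 0: 207 - 8q_S - 3(q_B) = 0.
Rearranging gives the reaction functions q_B = (390 - 3q_S)/8 and q_S = (207 - 3q_B)/8.
Solving the pair: q_B = 45.4364, q_S = 486/55.

45.44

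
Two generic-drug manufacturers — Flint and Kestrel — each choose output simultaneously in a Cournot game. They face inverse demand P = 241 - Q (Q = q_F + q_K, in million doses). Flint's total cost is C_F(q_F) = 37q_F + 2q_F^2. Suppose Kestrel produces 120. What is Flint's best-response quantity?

14

With the rival's output fixed at 120, Flint's profit is π_F = (241 - 120 - q_F)q_F - (37q_F + 2q_F²) = (121 - q_F)q_F - (37q_F + 2q_F²).
∂π_F/∂q_F = 84 - 6q_F = 0, so q_F = 14.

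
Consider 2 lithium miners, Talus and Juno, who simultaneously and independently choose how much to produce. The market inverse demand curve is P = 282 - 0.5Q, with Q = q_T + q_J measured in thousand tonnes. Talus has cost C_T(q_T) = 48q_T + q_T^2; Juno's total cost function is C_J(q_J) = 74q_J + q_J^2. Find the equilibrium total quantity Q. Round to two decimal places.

Talus's profit: π_T = (282 - 0.5Q)q_T - (48q_T + q_T²). Setting ∂π_T/∂q_T = 0: 234 - 3q_T - (1/2)(q_J) = 0.
Juno's first-order condition: 208 - 3q_J - (1/2)(q_T) = 0.
Best responses: q_T = (234 - (1/2)q_J)/3, q_J = (208 - (1/2)q_T)/3.
Substituting one into the other gives q_T = 68.3429 and q_J = 57.9429.
Total output Q = 68.3429 + 57.9429 = 884/7.

126.29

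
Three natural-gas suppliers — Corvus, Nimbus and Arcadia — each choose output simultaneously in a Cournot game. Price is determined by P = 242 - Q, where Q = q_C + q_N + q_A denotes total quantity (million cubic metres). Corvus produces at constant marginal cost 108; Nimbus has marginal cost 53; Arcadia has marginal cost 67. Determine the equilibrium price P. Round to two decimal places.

117.50

Corvus's profit: π_C = (242 - Q)q_C - (108q_C). Setting ∂π_C/∂q_C = 0: 134 - 2q_C - (q_N + q_A) = 0.
Nimbus's first-order condition: 189 - 2q_N - (q_C + q_A) = 0.
Arcadia's profit: π_A = (242 - Q)q_A - (67q_A). Setting ∂π_A/∂q_A = 0: 175 - 2q_A - (q_C + q_N) = 0.
Adding the 3 first-order conditions: 498 − 4Q = 0, so Q = 249/2.
Back-substituting: q_C = (134 − 249/2) = 19/2, q_N = (189 − 249/2) = 129/2, q_A = (175 − 249/2) = 101/2.
Total output Q = 249/2, so price P = 242 - 249/2 = 235/2.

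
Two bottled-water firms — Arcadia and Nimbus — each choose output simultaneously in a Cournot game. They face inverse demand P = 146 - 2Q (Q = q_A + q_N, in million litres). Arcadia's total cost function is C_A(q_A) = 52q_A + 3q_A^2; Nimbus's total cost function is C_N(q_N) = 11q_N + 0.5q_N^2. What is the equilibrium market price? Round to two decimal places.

Arcadia's profit: π_A = (146 - 2Q)q_A - (52q_A + 3q_A²). Setting ∂π_A/∂q_A = 0: 94 - 10q_A - 2(q_N) = 0.
Nimbus's profit: π_N = (146 - 2Q)q_N - (11q_N + (1/2)q_N²). Setting ∂π_N/∂q_N = 0: 135 - 5q_N - 2(q_A) = 0.
Rearranging gives the reaction functions q_A = (94 - 2q_N)/10 and q_N = (135 - 2q_A)/5.
Substituting one into the other gives q_A = 100/23 and q_N = 581/23.
Total output Q = 681/23, so price P = 146 - 2·(681/23) = 1996/23.

86.78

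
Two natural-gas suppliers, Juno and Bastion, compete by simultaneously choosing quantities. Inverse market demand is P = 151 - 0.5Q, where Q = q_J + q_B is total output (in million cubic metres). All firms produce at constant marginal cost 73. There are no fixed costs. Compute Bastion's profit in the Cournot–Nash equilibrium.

1352

Each firm earns π_i = (151 - 0.5Q)q_i - 73q_i.
Setting ∂π_i/∂q_i = 0 with rivals' quantities fixed: 78 - q_i - (1/2)q_j = 0.
By symmetry each firm produces the same amount; substituting q_j = q_i yields q_i = 78/(3/2) = 52.
Price P = 151 - (1/2)·104 = 99.
Bastion's profit: (99 - 73)·52 = 1352.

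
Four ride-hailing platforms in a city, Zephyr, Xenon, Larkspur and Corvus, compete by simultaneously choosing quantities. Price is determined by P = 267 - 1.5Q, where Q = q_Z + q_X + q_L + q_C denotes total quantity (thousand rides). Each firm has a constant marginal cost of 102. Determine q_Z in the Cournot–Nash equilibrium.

22

Each firm earns π_i = (267 - 1.5Q)q_i - 102q_i.
Setting ∂π_i/∂q_i = 0 with rivals' quantities fixed: 165 - 3q_i - (3/2)·Σ_{j≠i} q_j = 0.
By symmetry each firm produces the same amount; substituting Σ_{j≠i} q_j = 3q_i yields q_i = 165/(15/2) = 22.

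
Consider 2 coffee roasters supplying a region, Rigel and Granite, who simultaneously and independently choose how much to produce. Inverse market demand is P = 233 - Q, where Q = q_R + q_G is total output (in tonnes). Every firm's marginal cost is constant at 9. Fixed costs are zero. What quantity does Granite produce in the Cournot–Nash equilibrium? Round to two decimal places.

A representative firm's profit is π_i = q_i(233 - Q) - 9q_i.
Setting ∂π_i/∂q_i = 0 with rivals' quantities fixed: 224 - 2q_i - q_j = 0.
With identical firms every q_j equals q_i, so q_j = q_i and 224 = 3q_i, giving q_i = 224/3.

74.67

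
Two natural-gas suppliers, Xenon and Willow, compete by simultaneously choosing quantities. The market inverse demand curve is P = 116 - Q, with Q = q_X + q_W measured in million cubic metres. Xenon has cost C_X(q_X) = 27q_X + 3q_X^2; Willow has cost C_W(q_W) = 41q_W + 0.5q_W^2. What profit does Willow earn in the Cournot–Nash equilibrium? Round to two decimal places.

Xenon's profit: π_X = (116 - Q)q_X - (27q_X + 3q_X²). Setting ∂π_X/∂q_X = 0: 89 - 8q_X - (q_W) = 0.
Willow's first-order condition: 75 - 3q_W - (q_X) = 0.
So q_X = (89 - q_W)/8 and q_W = (75 - q_X)/3.
Substituting one into the other gives q_X = 192/23 and q_W = 511/23.
Price P = 116 - 703/23 = 1965/23.
Willow's profit: (1965/23)·(511/23) - 41·(511/23) - (1/2)(511/23)² = 740.4187.

740.42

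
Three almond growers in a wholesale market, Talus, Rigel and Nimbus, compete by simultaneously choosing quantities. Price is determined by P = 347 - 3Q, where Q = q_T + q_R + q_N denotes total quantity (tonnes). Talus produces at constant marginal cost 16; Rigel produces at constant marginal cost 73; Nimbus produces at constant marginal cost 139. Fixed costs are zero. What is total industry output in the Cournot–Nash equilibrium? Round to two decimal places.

Talus's profit: π_T = (347 - 3Q)q_T - (16q_T). Setting ∂π_T/∂q_T = 0: 331 - 6q_T - 3(q_R + q_N) = 0.
Rigel's profit: π_R = (347 - 3Q)q_R - (73q_R). Setting ∂π_R/∂q_R = 0: 274 - 6q_R - 3(q_T + q_N) = 0.
Nimbus's first-order condition: 208 - 6q_N - 3(q_T + q_R) = 0.
Summing all 3 equations gives 813 − 12Q = 0, hence Q = 271/4.
Back-substituting: q_T = (331 − 813/4)/3 = 511/12, q_R = (274 − 813/4)/3 = 283/12, q_N = (208 − 813/4)/3 = 19/12.
Total output Q = 511/12 + 283/12 + 19/12 = 271/4.

67.75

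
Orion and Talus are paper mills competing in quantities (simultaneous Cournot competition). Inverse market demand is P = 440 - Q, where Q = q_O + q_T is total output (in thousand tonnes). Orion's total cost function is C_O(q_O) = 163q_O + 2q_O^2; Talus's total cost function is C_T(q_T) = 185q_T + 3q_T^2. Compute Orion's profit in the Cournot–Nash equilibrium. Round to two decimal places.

Orion's profit: π_O = (440 - Q)q_O - (163q_O + 2q_O²). Setting ∂π_O/∂q_O = 0: 277 - 6q_O - (q_T) = 0.
Talus's first-order condition: 255 - 8q_T - (q_O) = 0.
Best responses: q_O = (277 - q_T)/6, q_T = (255 - q_O)/8.
Substituting one into the other gives q_O = 1961/47 and q_T = 1253/47.
Price P = 440 - 68.3830 = 371.6170.
Orion's profit: 371.6170·(1961/47) - 163·(1961/47) - 2(1961/47)² = 5222.5274.

5222.53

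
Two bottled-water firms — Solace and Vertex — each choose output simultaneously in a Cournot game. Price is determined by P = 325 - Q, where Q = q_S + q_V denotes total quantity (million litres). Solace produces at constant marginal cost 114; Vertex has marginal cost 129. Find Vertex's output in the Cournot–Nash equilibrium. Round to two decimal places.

60.33

Solace's profit: π_S = (325 - Q)q_S - (114q_S). Setting ∂π_S/∂q_S = 0: 211 - 2q_S - (q_V) = 0.
Vertex's profit: π_V = (325 - Q)q_V - (129q_V). Setting ∂π_V/∂q_V = 0: 196 - 2q_V - (q_S) = 0.
Best responses: q_S = (211 - q_V)/2, q_V = (196 - q_S)/2.
Solving the pair: q_S = 226/3, q_V = 181/3.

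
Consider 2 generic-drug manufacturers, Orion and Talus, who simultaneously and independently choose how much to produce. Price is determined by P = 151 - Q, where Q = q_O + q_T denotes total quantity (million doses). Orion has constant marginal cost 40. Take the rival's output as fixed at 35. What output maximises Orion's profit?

With the rival's output fixed at 35, Orion's profit is π_O = (151 - 35 - q_O)q_O - (40q_O) = (116 - q_O)q_O - (40q_O).
∂π_O/∂q_O = 76 - 2q_O = 0, so q_O = 38.

38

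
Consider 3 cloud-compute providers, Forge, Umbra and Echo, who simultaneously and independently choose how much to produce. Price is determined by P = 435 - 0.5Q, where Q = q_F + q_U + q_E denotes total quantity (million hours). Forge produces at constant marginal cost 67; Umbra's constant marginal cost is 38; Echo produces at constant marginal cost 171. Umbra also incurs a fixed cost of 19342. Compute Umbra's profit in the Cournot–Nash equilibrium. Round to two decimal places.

19718.13

Forge's profit: π_F = (435 - 0.5Q)q_F - (67q_F). Setting ∂π_F/∂q_F = 0: 368 - q_F - (1/2)(q_U + q_E) = 0.
Umbra's first-order condition: 397 - q_U - (1/2)(q_F + q_E) = 0.
Echo's profit: π_E = (435 - 0.5Q)q_E - (171q_E). Setting ∂π_E/∂q_E = 0: 264 - q_E - (1/2)(q_F + q_U) = 0.
Summing all 3 equations gives 1029 − 2Q = 0, hence Q = 1029/2.
Back-substituting: q_F = (368 − 1029/4)/(1/2) = 443/2, q_U = (397 − 1029/4)/(1/2) = 559/2, q_E = (264 − 1029/4)/(1/2) = 27/2.
Price P = 435 - (1/2)·(1029/2) = 711/4.
Umbra's profit: (711/4 - 38)·(559/2) - 19342 = 19718.1250.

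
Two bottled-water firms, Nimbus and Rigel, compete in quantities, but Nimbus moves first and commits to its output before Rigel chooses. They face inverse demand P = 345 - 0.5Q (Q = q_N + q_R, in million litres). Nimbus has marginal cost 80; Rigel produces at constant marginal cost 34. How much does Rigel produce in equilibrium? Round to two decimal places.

Solve by backward induction. Given q_N, the follower Rigel maximises π_R = (345 - (1/2)q_N - (1/2)q_R)q_R - 34q_R.
∂π_R/∂q_R = 311 - (1/2)q_N - q_R = 0 gives the reaction function q_R = (311 - (1/2)q_N).
The leader anticipates this reaction. Substituting into P = 345 - 0.5Q gives P = 379/2 - (1/4)q_N, so π_N = (379/2 - (1/4)q_N)q_N - 80q_N.
Leader FOC: 219/2 - (1/2)q_N = 0, so q_N = 219.
Then q_R = (311 - (1/2)·219) = 403/2.

201.50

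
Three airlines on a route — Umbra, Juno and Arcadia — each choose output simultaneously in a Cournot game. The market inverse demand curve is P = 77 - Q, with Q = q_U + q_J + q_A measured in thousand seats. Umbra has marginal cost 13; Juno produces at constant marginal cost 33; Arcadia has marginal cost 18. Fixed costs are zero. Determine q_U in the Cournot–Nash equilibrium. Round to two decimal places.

Umbra's profit: π_U = (77 - Q)q_U - (13q_U). Setting ∂π_U/∂q_U = 0: 64 - 2q_U - (q_J + q_A) = 0.
Juno's profit: π_J = (77 - Q)q_J - (33q_J). Setting ∂π_J/∂q_J = 0: 44 - 2q_J - (q_U + q_A) = 0.
Arcadia's profit: π_A = (77 - Q)q_A - (18q_A). Setting ∂π_A/∂q_A = 0: 59 - 2q_A - (q_U + q_J) = 0.
Adding the 3 conditions: 167 − 2Q − 2Q = 0, i.e. Q = 167/4.
Back-substituting: q_U = (64 − 167/4) = 89/4, q_J = (44 − 167/4) = 9/4, q_A = (59 − 167/4) = 69/4.

22.25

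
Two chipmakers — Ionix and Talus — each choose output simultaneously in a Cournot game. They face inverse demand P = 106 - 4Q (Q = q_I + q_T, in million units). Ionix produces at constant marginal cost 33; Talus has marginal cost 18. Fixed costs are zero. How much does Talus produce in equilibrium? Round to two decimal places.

Ionix's profit: π_I = (106 - 4Q)q_I - (33q_I). Setting ∂π_I/∂q_I = 0: 73 - 8q_I - 4(q_T) = 0.
Talus's first-order condition: 88 - 8q_T - 4(q_I) = 0.
Best responses: q_I = (73 - 4q_T)/8, q_T = (88 - 4q_I)/8.
Solving the pair: q_I = 29/6, q_T = 103/12.

8.58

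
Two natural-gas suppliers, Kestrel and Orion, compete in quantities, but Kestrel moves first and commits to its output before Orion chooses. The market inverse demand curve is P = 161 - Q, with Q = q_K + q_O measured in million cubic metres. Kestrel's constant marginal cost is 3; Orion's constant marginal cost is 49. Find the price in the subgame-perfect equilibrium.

The follower Orion best-responds to any q_K: π_O = (161 - Q)q_O - 49q_O.
Follower FOC: 112 - q_K - 2q_O = 0, so q_O(q_K) = (112 - q_K)/2.
Kestrel substitutes q_O(q_K) into its own profit: π_K = q_K(161 - q_K - (112 - q_K)/2) - 3q_K = (105 - (1/2)q_K)q_K - 3q_K.
The leader's first-order condition 102 - q_K = 0 yields q_K = 102.
Then q_O = (112 - 102)/2 = 5.
Total output Q = 107, so price P = 161 - 107 = 54.

54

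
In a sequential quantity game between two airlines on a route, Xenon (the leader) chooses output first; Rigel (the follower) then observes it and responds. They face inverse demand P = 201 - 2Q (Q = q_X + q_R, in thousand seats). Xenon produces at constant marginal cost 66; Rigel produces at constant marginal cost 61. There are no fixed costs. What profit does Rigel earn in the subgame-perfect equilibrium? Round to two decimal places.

703.13

The follower Rigel best-responds to any q_X: π_R = (201 - 2Q)q_R - 61q_R.
∂π_R/∂q_R = 140 - 2q_X - 4q_R = 0 gives the reaction function q_R = (140 - 2q_X)/4.
The leader anticipates this reaction. Substituting into P = 201 - 2Q gives P = 131 - q_X, so π_X = (131 - q_X)q_X - 66q_X.
Maximising: ∂π_X/∂q_X = 65 - 2q_X = 0, giving q_X = 65/2.
Then q_R = (140 - 2·(65/2))/4 = 75/4.
Price P = 201 - 2·(205/4) = 197/2.
Rigel's profit: (197/2 - 61)·(75/4) = 703.1250.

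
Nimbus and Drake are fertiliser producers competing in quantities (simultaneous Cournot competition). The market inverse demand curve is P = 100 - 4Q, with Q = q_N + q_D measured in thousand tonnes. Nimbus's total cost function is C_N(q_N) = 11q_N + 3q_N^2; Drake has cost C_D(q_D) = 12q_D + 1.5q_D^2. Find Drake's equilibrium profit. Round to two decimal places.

Nimbus's profit: π_N = (100 - 4Q)q_N - (11q_N + 3q_N²). Setting ∂π_N/∂q_N = 0: 89 - 14q_N - 4(q_D) = 0.
Drake's profit: π_D = (100 - 4Q)q_D - (12q_D + (3/2)q_D²). Setting ∂π_D/∂q_D = 0: 88 - 11q_D - 4(q_N) = 0.
So q_N = (89 - 4q_D)/14 and q_D = (88 - 4q_N)/11.
Substituting one into the other gives q_N = 209/46 and q_D = 146/23.
Price P = 100 - 4·(501/46) = 1298/23.
Drake's profit: (1298/23)·(146/23) - 12·(146/23) - (3/2)(146/23)² = 221.6219.

221.62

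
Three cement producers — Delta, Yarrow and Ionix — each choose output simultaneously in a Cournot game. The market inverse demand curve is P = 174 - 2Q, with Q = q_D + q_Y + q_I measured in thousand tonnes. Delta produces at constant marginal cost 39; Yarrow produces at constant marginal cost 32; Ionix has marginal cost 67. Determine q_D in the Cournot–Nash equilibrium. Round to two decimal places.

Delta's profit: π_D = (174 - 2Q)q_D - (39q_D). Setting ∂π_D/∂q_D = 0: 135 - 4q_D - 2(q_Y + q_I) = 0.
Yarrow's profit: π_Y = (174 - 2Q)q_Y - (32q_Y). Setting ∂π_Y/∂q_Y = 0: 142 - 4q_Y - 2(q_D + q_I) = 0.
Ionix's first-order condition: 107 - 4q_I - 2(q_D + q_Y) = 0.
Adding the 3 conditions: 384 − 4Q − 4Q = 0, i.e. Q = 48.
Back-substituting: q_D = (135 − 96)/2 = 39/2, q_Y = (142 − 96)/2 = 23, q_I = (107 − 96)/2 = 11/2.

19.50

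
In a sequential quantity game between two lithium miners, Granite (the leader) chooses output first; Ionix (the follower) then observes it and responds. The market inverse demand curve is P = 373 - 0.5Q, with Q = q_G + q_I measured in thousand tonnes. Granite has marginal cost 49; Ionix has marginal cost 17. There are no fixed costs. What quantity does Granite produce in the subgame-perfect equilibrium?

Solve by backward induction. Given q_G, the follower Ionix maximises π_I = (373 - (1/2)q_G - (1/2)q_I)q_I - 17q_I.
Follower FOC: 356 - (1/2)q_G - q_I = 0, so q_I(q_G) = (356 - (1/2)q_G).
The leader anticipates this reaction. Substituting into P = 373 - 0.5Q gives P = 195 - (1/4)q_G, so π_G = (195 - (1/4)q_G)q_G - 49q_G.
Maximising: ∂π_G/∂q_G = 146 - (1/2)q_G = 0, giving q_G = 292.
Then q_I = (356 - (1/2)·292) = 210.

292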